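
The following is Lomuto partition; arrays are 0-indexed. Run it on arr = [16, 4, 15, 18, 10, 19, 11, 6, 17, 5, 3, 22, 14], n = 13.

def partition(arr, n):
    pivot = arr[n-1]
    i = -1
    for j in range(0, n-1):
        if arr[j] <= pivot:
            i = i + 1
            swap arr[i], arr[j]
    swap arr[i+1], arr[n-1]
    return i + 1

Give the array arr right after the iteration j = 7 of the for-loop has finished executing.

pivot = arr[12] = 14; i = -1
j=0: arr[0]=16 > 14 → no swap
j=1: arr[1]=4 ≤ 14 → i=0, swap arr[0],arr[1] → [4, 16, 15, 18, 10, 19, 11, 6, 17, 5, 3, 22, 14]
j=2: arr[2]=15 > 14 → no swap
j=3: arr[3]=18 > 14 → no swap
j=4: arr[4]=10 ≤ 14 → i=1, swap arr[1],arr[4] → [4, 10, 15, 18, 16, 19, 11, 6, 17, 5, 3, 22, 14]
j=5: arr[5]=19 > 14 → no swap
j=6: arr[6]=11 ≤ 14 → i=2, swap arr[2],arr[6] → [4, 10, 11, 18, 16, 19, 15, 6, 17, 5, 3, 22, 14]
j=7: arr[7]=6 ≤ 14 → i=3, swap arr[3],arr[7] → [4, 10, 11, 6, 16, 19, 15, 18, 17, 5, 3, 22, 14]
(after j=7) arr = [4, 10, 11, 6, 16, 19, 15, 18, 17, 5, 3, 22, 14]

[4, 10, 11, 6, 16, 19, 15, 18, 17, 5, 3, 22, 14]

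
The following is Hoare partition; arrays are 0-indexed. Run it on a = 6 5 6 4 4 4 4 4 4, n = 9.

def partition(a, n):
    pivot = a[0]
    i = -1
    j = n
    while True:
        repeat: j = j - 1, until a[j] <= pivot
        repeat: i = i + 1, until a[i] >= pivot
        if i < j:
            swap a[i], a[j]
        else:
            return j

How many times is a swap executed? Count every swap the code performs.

2

pivot = a[0] = 6; i = -1, j = 9
j→8 (a[8]=4≤6), i→0 (a[0]=6≥6); i<j, swap → 4 5 6 4 4 4 4 4 6
j→7 (a[7]=4≤6), i→2 (a[2]=6≥6); i<j, swap → 4 5 4 4 4 4 4 6 6
j→6, i→7; i≥j, return j=6. a = 4 5 4 4 4 4 4 6 6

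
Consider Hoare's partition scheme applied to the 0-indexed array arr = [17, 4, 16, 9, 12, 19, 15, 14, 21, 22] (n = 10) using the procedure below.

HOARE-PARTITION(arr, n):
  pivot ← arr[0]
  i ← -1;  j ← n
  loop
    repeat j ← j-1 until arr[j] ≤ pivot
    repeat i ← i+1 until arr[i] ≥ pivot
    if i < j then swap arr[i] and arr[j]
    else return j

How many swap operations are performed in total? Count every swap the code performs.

2

pivot = arr[0] = 17; i = -1, j = 10
j→7 (arr[7]=14≤17), i→0 (arr[0]=17≥17); i<j, swap → [14, 4, 16, 9, 12, 19, 15, 17, 21, 22]
j→6 (arr[6]=15≤17), i→5 (arr[5]=19≥17); i<j, swap → [14, 4, 16, 9, 12, 15, 19, 17, 21, 22]
j→5, i→6; i≥j, return j=5. arr = [14, 4, 16, 9, 12, 15, 19, 17, 21, 22]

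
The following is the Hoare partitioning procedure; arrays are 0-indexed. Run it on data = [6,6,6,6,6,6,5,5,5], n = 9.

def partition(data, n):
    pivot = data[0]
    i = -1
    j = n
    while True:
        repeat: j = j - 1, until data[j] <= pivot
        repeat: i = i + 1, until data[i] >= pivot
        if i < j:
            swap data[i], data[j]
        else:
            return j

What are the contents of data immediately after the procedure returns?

pivot = data[0] = 6; i = -1, j = 9
j→8 (data[8]=5≤6), i→0 (data[0]=6≥6); i<j, swap → [5,6,6,6,6,6,5,5,6]
j→7 (data[7]=5≤6), i→1 (data[1]=6≥6); i<j, swap → [5,5,6,6,6,6,5,6,6]
j→6 (data[6]=5≤6), i→2 (data[2]=6≥6); i<j, swap → [5,5,5,6,6,6,6,6,6]
j→5 (data[5]=6≤6), i→3 (data[3]=6≥6); i<j, swap → [5,5,5,6,6,6,6,6,6]
j→4, i→4; i≥j, return j=4. data = [5,5,5,6,6,6,6,6,6]

[5,5,5,6,6,6,6,6,6]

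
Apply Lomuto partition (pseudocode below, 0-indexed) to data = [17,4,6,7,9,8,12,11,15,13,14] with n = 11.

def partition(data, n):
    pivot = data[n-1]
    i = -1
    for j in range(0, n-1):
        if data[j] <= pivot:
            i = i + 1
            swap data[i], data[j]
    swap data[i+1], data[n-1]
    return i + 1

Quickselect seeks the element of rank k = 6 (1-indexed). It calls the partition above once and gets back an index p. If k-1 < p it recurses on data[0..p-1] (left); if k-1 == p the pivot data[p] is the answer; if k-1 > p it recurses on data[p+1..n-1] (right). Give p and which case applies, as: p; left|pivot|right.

8; left

pivot = data[10] = 14; i = -1
j=0: data[0]=17 > 14 → no swap
j=1: data[1]=4 ≤ 14 → i=0, swap data[0],data[1] → [4,17,6,7,9,8,12,11,15,13,14]
j=2: data[2]=6 ≤ 14 → i=1, swap data[1],data[2] → [4,6,17,7,9,8,12,11,15,13,14]
j=3: data[3]=7 ≤ 14 → i=2, swap data[2],data[3] → [4,6,7,17,9,8,12,11,15,13,14]
j=4: data[4]=9 ≤ 14 → i=3, swap data[3],data[4] → [4,6,7,9,17,8,12,11,15,13,14]
j=5: data[5]=8 ≤ 14 → i=4, swap data[4],data[5] → [4,6,7,9,8,17,12,11,15,13,14]
j=6: data[6]=12 ≤ 14 → i=5, swap data[5],data[6] → [4,6,7,9,8,12,17,11,15,13,14]
j=7: data[7]=11 ≤ 14 → i=6, swap data[6],data[7] → [4,6,7,9,8,12,11,17,15,13,14]
j=8: data[8]=15 > 14 → no swap
j=9: data[9]=13 ≤ 14 → i=7, swap data[7],data[9] → [4,6,7,9,8,12,11,13,15,17,14]
final swap data[8],data[10] → [4,6,7,9,8,12,11,13,14,17,15]; return 8
p = 8; k-1 = 5 < 8 ⇒ left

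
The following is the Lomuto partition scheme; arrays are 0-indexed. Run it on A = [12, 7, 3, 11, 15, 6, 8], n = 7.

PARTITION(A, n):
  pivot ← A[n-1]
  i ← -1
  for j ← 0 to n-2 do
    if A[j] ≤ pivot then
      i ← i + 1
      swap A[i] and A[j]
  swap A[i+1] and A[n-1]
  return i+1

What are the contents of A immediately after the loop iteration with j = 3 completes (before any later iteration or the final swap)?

[7, 3, 12, 11, 15, 6, 8]

pivot = A[6] = 8; i = -1
j=0: A[0]=12 > 8 → no swap
j=1: A[1]=7 ≤ 8 → i=0, swap A[0],A[1] → [7, 12, 3, 11, 15, 6, 8]
j=2: A[2]=3 ≤ 8 → i=1, swap A[1],A[2] → [7, 3, 12, 11, 15, 6, 8]
j=3: A[3]=11 > 8 → no swap
(after j=3) A = [7, 3, 12, 11, 15, 6, 8]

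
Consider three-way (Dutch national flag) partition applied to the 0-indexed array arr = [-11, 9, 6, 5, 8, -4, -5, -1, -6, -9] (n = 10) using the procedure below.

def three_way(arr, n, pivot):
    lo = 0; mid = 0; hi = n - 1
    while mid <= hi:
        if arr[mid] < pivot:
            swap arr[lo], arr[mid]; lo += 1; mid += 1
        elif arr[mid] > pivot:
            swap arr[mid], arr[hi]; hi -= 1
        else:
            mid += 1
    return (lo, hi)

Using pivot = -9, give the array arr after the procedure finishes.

pivot = -9; lo=0, mid=0, hi=9
arr[mid]=-11<-9: swap arr[0],arr[0]; lo=1,mid=1 → [-11, 9, 6, 5, 8, -4, -5, -1, -6, -9]
arr[mid]=9>-9: swap arr[1],arr[9]; hi=8 → [-11, -9, 6, 5, 8, -4, -5, -1, -6, 9]
arr[mid]=-9=-9: mid=2
arr[mid]=6>-9: swap arr[2],arr[8]; hi=7 → [-11, -9, -6, 5, 8, -4, -5, -1, 6, 9]
arr[mid]=-6>-9: swap arr[2],arr[7]; hi=6 → [-11, -9, -1, 5, 8, -4, -5, -6, 6, 9]
arr[mid]=-1>-9: swap arr[2],arr[6]; hi=5 → [-11, -9, -5, 5, 8, -4, -1, -6, 6, 9]
arr[mid]=-5>-9: swap arr[2],arr[5]; hi=4 → [-11, -9, -4, 5, 8, -5, -1, -6, 6, 9]
arr[mid]=-4>-9: swap arr[2],arr[4]; hi=3 → [-11, -9, 8, 5, -4, -5, -1, -6, 6, 9]
arr[mid]=8>-9: swap arr[2],arr[3]; hi=2 → [-11, -9, 5, 8, -4, -5, -1, -6, 6, 9]
arr[mid]=5>-9: swap arr[2],arr[2]; hi=1 → [-11, -9, 5, 8, -4, -5, -1, -6, 6, 9]
end: lo=1, hi=1; arr = [-11, -9, 5, 8, -4, -5, -1, -6, 6, 9]

[-11, -9, 5, 8, -4, -5, -1, -6, 6, 9]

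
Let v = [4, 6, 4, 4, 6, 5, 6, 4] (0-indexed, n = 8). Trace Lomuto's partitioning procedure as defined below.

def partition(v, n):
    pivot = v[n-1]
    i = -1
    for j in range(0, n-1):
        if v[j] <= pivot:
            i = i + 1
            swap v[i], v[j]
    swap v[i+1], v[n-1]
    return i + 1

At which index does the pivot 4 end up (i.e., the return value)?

3

pivot=4, i=-1
j=0: 4≤4, i=0, swap(0,0) ⇒ [4, 6, 4, 4, 6, 5, 6, 4]
j=1: 6>4, skip
j=2: 4≤4, i=1, swap(1,2) ⇒ [4, 4, 6, 4, 6, 5, 6, 4]
j=3: 4≤4, i=2, swap(2,3) ⇒ [4, 4, 4, 6, 6, 5, 6, 4]
j=4: 6>4, skip
j=5: 5>4, skip
j=6: 6>4, skip
swap(3,7) ⇒ [4, 4, 4, 4, 6, 5, 6, 6]; return 3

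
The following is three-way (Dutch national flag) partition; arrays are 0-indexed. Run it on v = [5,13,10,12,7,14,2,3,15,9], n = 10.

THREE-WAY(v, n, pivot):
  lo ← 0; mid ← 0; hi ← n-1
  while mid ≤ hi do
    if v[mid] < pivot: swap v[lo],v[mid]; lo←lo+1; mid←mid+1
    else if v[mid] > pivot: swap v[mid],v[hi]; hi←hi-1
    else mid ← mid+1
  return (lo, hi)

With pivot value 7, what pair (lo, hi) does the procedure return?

(3, 3)

lo=0 mid=0 hi=9
5<7: swap(0,0), lo=1 mid=1 ⇒ [5,13,10,12,7,14,2,3,15,9]
13>7: swap(1,9), hi=8 ⇒ [5,9,10,12,7,14,2,3,15,13]
9>7: swap(1,8), hi=7 ⇒ [5,15,10,12,7,14,2,3,9,13]
15>7: swap(1,7), hi=6 ⇒ [5,3,10,12,7,14,2,15,9,13]
3<7: swap(1,1), lo=2 mid=2 ⇒ [5,3,10,12,7,14,2,15,9,13]
10>7: swap(2,6), hi=5 ⇒ [5,3,2,12,7,14,10,15,9,13]
2<7: swap(2,2), lo=3 mid=3 ⇒ [5,3,2,12,7,14,10,15,9,13]
12>7: swap(3,5), hi=4 ⇒ [5,3,2,14,7,12,10,15,9,13]
14>7: swap(3,4), hi=3 ⇒ [5,3,2,7,14,12,10,15,9,13]
7=7: mid=4
done. lo=3 hi=3; v=[5,3,2,7,14,12,10,15,9,13]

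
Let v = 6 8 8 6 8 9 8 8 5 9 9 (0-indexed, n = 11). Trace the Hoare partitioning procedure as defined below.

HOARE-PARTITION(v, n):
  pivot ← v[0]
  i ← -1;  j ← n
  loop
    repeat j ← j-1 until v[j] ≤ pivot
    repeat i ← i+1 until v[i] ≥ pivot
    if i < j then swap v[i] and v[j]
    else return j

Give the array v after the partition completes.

5 6 8 8 8 9 8 8 6 9 9

pivot=6
j stops at 8 (5), i stops at 0 (6); swap ⇒ 5 8 8 6 8 9 8 8 6 9 9
j stops at 3 (6), i stops at 1 (8); swap ⇒ 5 6 8 8 8 9 8 8 6 9 9
j stops at 1, i stops at 2; i≥j ⇒ return 1. v=5 6 8 8 8 9 8 8 6 9 9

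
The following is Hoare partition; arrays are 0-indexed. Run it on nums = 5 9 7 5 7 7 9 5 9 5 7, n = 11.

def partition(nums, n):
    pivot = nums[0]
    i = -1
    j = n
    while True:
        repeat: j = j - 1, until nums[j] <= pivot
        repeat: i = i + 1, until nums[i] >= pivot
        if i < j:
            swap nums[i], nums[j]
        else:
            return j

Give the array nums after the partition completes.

5 5 5 7 7 7 9 9 9 5 7

pivot = nums[0] = 5; i = -1, j = 11
j→9 (nums[9]=5≤5), i→0 (nums[0]=5≥5); i<j, swap → 5 9 7 5 7 7 9 5 9 5 7
j→7 (nums[7]=5≤5), i→1 (nums[1]=9≥5); i<j, swap → 5 5 7 5 7 7 9 9 9 5 7
j→3 (nums[3]=5≤5), i→2 (nums[2]=7≥5); i<j, swap → 5 5 5 7 7 7 9 9 9 5 7
j→2, i→3; i≥j, return j=2. nums = 5 5 5 7 7 7 9 9 9 5 7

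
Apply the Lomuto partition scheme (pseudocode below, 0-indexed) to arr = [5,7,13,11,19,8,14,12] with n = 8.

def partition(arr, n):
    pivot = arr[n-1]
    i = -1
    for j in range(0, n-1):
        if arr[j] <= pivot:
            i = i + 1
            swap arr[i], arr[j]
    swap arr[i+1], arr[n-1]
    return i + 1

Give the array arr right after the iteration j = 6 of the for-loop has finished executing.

pivot = arr[7] = 12; i = -1
j=0: arr[0]=5 ≤ 12 → i=0, swap arr[0],arr[0] (no change) → [5,7,13,11,19,8,14,12]
j=1: arr[1]=7 ≤ 12 → i=1, swap arr[1],arr[1] (no change) → [5,7,13,11,19,8,14,12]
j=2: arr[2]=13 > 12 → no swap
j=3: arr[3]=11 ≤ 12 → i=2, swap arr[2],arr[3] → [5,7,11,13,19,8,14,12]
j=4: arr[4]=19 > 12 → no swap
j=5: arr[5]=8 ≤ 12 → i=3, swap arr[3],arr[5] → [5,7,11,8,19,13,14,12]
j=6: arr[6]=14 > 12 → no swap
(after j=6) arr = [5,7,11,8,19,13,14,12]

[5,7,11,8,19,13,14,12]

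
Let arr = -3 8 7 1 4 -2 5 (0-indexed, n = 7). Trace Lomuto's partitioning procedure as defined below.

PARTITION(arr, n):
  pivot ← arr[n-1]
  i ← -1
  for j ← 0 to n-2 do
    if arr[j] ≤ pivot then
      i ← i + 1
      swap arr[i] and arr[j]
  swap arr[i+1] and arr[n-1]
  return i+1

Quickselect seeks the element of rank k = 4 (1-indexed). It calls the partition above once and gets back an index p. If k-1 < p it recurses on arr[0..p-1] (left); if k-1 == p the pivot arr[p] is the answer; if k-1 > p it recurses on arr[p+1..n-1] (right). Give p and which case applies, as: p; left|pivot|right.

pivot = arr[6] = 5; i = -1
j=0: arr[0]=-3 ≤ 5 → i=0, swap arr[0],arr[0] (no change) → -3 8 7 1 4 -2 5
j=1: arr[1]=8 > 5 → no swap
j=2: arr[2]=7 > 5 → no swap
j=3: arr[3]=1 ≤ 5 → i=1, swap arr[1],arr[3] → -3 1 7 8 4 -2 5
j=4: arr[4]=4 ≤ 5 → i=2, swap arr[2],arr[4] → -3 1 4 8 7 -2 5
j=5: arr[5]=-2 ≤ 5 → i=3, swap arr[3],arr[5] → -3 1 4 -2 7 8 5
final swap arr[4],arr[6] → -3 1 4 -2 5 8 7; return 4
p = 4; k-1 = 3 < 4 ⇒ left

4; left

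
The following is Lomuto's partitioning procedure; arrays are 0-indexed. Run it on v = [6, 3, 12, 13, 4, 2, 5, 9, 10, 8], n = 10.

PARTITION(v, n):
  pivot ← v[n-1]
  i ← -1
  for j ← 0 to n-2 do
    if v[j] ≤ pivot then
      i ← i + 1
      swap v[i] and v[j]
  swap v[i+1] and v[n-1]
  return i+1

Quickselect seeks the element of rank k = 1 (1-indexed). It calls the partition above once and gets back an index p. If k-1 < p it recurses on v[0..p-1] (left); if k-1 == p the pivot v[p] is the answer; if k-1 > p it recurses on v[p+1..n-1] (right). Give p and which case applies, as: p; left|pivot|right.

pivot=8, i=-1
j=0: 6≤8, i=0, swap(0,0) ⇒ [6, 3, 12, 13, 4, 2, 5, 9, 10, 8]
j=1: 3≤8, i=1, swap(1,1) ⇒ [6, 3, 12, 13, 4, 2, 5, 9, 10, 8]
j=2: 12>8, skip
j=3: 13>8, skip
j=4: 4≤8, i=2, swap(2,4) ⇒ [6, 3, 4, 13, 12, 2, 5, 9, 10, 8]
j=5: 2≤8, i=3, swap(3,5) ⇒ [6, 3, 4, 2, 12, 13, 5, 9, 10, 8]
j=6: 5≤8, i=4, swap(4,6) ⇒ [6, 3, 4, 2, 5, 13, 12, 9, 10, 8]
j=7: 9>8, skip
j=8: 10>8, skip
swap(5,9) ⇒ [6, 3, 4, 2, 5, 8, 12, 9, 10, 13]; return 5
p = 5; k-1 = 0 < 5 ⇒ left

5; left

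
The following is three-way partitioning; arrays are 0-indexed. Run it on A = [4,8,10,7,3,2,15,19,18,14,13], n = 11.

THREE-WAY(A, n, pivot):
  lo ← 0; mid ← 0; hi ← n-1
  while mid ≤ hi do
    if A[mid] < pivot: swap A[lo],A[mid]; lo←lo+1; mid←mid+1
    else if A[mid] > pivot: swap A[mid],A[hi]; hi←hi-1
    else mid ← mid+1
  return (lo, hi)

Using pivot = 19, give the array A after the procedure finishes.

pivot = 19; lo=0, mid=0, hi=10
A[mid]=4<19: swap A[0],A[0]; lo=1,mid=1 → [4,8,10,7,3,2,15,19,18,14,13]
A[mid]=8<19: swap A[1],A[1]; lo=2,mid=2 → [4,8,10,7,3,2,15,19,18,14,13]
A[mid]=10<19: swap A[2],A[2]; lo=3,mid=3 → [4,8,10,7,3,2,15,19,18,14,13]
A[mid]=7<19: swap A[3],A[3]; lo=4,mid=4 → [4,8,10,7,3,2,15,19,18,14,13]
A[mid]=3<19: swap A[4],A[4]; lo=5,mid=5 → [4,8,10,7,3,2,15,19,18,14,13]
A[mid]=2<19: swap A[5],A[5]; lo=6,mid=6 → [4,8,10,7,3,2,15,19,18,14,13]
A[mid]=15<19: swap A[6],A[6]; lo=7,mid=7 → [4,8,10,7,3,2,15,19,18,14,13]
A[mid]=19=19: mid=8
A[mid]=18<19: swap A[7],A[8]; lo=8,mid=9 → [4,8,10,7,3,2,15,18,19,14,13]
A[mid]=14<19: swap A[8],A[9]; lo=9,mid=10 → [4,8,10,7,3,2,15,18,14,19,13]
A[mid]=13<19: swap A[9],A[10]; lo=10,mid=11 → [4,8,10,7,3,2,15,18,14,13,19]
end: lo=10, hi=10; A = [4,8,10,7,3,2,15,18,14,13,19]

[4,8,10,7,3,2,15,18,14,13,19]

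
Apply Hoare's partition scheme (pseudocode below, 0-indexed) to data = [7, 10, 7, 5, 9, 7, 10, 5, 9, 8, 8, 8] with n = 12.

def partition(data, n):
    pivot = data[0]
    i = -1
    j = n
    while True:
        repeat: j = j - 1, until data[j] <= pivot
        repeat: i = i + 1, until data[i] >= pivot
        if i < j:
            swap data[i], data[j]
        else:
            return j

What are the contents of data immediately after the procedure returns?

[5, 7, 5, 7, 9, 10, 10, 7, 9, 8, 8, 8]

pivot=7
j stops at 7 (5), i stops at 0 (7); swap ⇒ [5, 10, 7, 5, 9, 7, 10, 7, 9, 8, 8, 8]
j stops at 5 (7), i stops at 1 (10); swap ⇒ [5, 7, 7, 5, 9, 10, 10, 7, 9, 8, 8, 8]
j stops at 3 (5), i stops at 2 (7); swap ⇒ [5, 7, 5, 7, 9, 10, 10, 7, 9, 8, 8, 8]
j stops at 2, i stops at 3; i≥j ⇒ return 2. data=[5, 7, 5, 7, 9, 10, 10, 7, 9, 8, 8, 8]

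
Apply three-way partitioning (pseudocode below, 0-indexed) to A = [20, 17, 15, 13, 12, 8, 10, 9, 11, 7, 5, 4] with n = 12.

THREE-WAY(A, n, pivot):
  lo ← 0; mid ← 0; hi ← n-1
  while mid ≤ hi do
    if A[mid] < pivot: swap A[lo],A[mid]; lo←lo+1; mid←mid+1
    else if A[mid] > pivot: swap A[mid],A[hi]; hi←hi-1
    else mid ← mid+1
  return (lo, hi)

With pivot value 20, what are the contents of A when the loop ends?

[17, 15, 13, 12, 8, 10, 9, 11, 7, 5, 4, 20]

pivot = 20; lo=0, mid=0, hi=11
A[mid]=20=20: mid=1
A[mid]=17<20: swap A[0],A[1]; lo=1,mid=2 → [17, 20, 15, 13, 12, 8, 10, 9, 11, 7, 5, 4]
A[mid]=15<20: swap A[1],A[2]; lo=2,mid=3 → [17, 15, 20, 13, 12, 8, 10, 9, 11, 7, 5, 4]
A[mid]=13<20: swap A[2],A[3]; lo=3,mid=4 → [17, 15, 13, 20, 12, 8, 10, 9, 11, 7, 5, 4]
A[mid]=12<20: swap A[3],A[4]; lo=4,mid=5 → [17, 15, 13, 12, 20, 8, 10, 9, 11, 7, 5, 4]
A[mid]=8<20: swap A[4],A[5]; lo=5,mid=6 → [17, 15, 13, 12, 8, 20, 10, 9, 11, 7, 5, 4]
A[mid]=10<20: swap A[5],A[6]; lo=6,mid=7 → [17, 15, 13, 12, 8, 10, 20, 9, 11, 7, 5, 4]
A[mid]=9<20: swap A[6],A[7]; lo=7,mid=8 → [17, 15, 13, 12, 8, 10, 9, 20, 11, 7, 5, 4]
A[mid]=11<20: swap A[7],A[8]; lo=8,mid=9 → [17, 15, 13, 12, 8, 10, 9, 11, 20, 7, 5, 4]
A[mid]=7<20: swap A[8],A[9]; lo=9,mid=10 → [17, 15, 13, 12, 8, 10, 9, 11, 7, 20, 5, 4]
A[mid]=5<20: swap A[9],A[10]; lo=10,mid=11 → [17, 15, 13, 12, 8, 10, 9, 11, 7, 5, 20, 4]
A[mid]=4<20: swap A[10],A[11]; lo=11,mid=12 → [17, 15, 13, 12, 8, 10, 9, 11, 7, 5, 4, 20]
end: lo=11, hi=11; A = [17, 15, 13, 12, 8, 10, 9, 11, 7, 5, 4, 20]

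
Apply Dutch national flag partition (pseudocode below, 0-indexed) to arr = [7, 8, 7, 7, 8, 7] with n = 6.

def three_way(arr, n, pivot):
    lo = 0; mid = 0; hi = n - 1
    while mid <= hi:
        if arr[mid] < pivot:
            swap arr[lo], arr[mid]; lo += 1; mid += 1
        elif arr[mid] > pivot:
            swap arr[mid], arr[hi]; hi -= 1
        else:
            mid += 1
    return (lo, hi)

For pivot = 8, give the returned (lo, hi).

(4, 5)

lo=0 mid=0 hi=5
7<8: swap(0,0), lo=1 mid=1 ⇒ [7, 8, 7, 7, 8, 7]
8=8: mid=2
7<8: swap(1,2), lo=2 mid=3 ⇒ [7, 7, 8, 7, 8, 7]
7<8: swap(2,3), lo=3 mid=4 ⇒ [7, 7, 7, 8, 8, 7]
8=8: mid=5
7<8: swap(3,5), lo=4 mid=6 ⇒ [7, 7, 7, 7, 8, 8]
done. lo=4 hi=5; arr=[7, 7, 7, 7, 8, 8]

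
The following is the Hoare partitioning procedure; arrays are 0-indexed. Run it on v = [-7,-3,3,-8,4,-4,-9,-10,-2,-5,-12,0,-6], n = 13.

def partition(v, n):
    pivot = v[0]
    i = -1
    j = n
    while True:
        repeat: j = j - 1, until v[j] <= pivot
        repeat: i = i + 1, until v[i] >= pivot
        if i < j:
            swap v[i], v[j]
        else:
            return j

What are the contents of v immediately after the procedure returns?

[-12,-10,-9,-8,4,-4,3,-3,-2,-5,-7,0,-6]

pivot=-7
j stops at 10 (-12), i stops at 0 (-7); swap ⇒ [-12,-3,3,-8,4,-4,-9,-10,-2,-5,-7,0,-6]
j stops at 7 (-10), i stops at 1 (-3); swap ⇒ [-12,-10,3,-8,4,-4,-9,-3,-2,-5,-7,0,-6]
j stops at 6 (-9), i stops at 2 (3); swap ⇒ [-12,-10,-9,-8,4,-4,3,-3,-2,-5,-7,0,-6]
j stops at 3, i stops at 4; i≥j ⇒ return 3. v=[-12,-10,-9,-8,4,-4,3,-3,-2,-5,-7,0,-6]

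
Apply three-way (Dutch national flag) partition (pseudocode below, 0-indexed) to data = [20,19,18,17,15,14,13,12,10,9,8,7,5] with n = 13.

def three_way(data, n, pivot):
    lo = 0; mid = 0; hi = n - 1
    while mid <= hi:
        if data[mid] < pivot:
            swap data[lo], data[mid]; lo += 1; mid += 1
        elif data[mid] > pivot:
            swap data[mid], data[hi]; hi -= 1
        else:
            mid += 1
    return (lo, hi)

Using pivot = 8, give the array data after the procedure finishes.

lo=0 mid=0 hi=12
20>8: swap(0,12), hi=11 ⇒ [5,19,18,17,15,14,13,12,10,9,8,7,20]
5<8: swap(0,0), lo=1 mid=1 ⇒ [5,19,18,17,15,14,13,12,10,9,8,7,20]
19>8: swap(1,11), hi=10 ⇒ [5,7,18,17,15,14,13,12,10,9,8,19,20]
7<8: swap(1,1), lo=2 mid=2 ⇒ [5,7,18,17,15,14,13,12,10,9,8,19,20]
18>8: swap(2,10), hi=9 ⇒ [5,7,8,17,15,14,13,12,10,9,18,19,20]
8=8: mid=3
17>8: swap(3,9), hi=8 ⇒ [5,7,8,9,15,14,13,12,10,17,18,19,20]
9>8: swap(3,8), hi=7 ⇒ [5,7,8,10,15,14,13,12,9,17,18,19,20]
10>8: swap(3,7), hi=6 ⇒ [5,7,8,12,15,14,13,10,9,17,18,19,20]
12>8: swap(3,6), hi=5 ⇒ [5,7,8,13,15,14,12,10,9,17,18,19,20]
13>8: swap(3,5), hi=4 ⇒ [5,7,8,14,15,13,12,10,9,17,18,19,20]
14>8: swap(3,4), hi=3 ⇒ [5,7,8,15,14,13,12,10,9,17,18,19,20]
15>8: swap(3,3), hi=2 ⇒ [5,7,8,15,14,13,12,10,9,17,18,19,20]
done. lo=2 hi=2; data=[5,7,8,15,14,13,12,10,9,17,18,19,20]

[5,7,8,15,14,13,12,10,9,17,18,19,20]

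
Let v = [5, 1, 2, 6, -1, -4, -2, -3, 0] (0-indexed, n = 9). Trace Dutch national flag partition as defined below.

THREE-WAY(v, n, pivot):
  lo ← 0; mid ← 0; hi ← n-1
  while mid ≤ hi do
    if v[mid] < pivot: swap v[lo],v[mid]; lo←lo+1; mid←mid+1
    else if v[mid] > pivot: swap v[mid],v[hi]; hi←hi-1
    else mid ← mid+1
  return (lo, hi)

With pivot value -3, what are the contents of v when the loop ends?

[-4, -3, 6, -1, 2, -2, 1, 0, 5]

pivot = -3; lo=0, mid=0, hi=8
v[mid]=5>-3: swap v[0],v[8]; hi=7 → [0, 1, 2, 6, -1, -4, -2, -3, 5]
v[mid]=0>-3: swap v[0],v[7]; hi=6 → [-3, 1, 2, 6, -1, -4, -2, 0, 5]
v[mid]=-3=-3: mid=1
v[mid]=1>-3: swap v[1],v[6]; hi=5 → [-3, -2, 2, 6, -1, -4, 1, 0, 5]
v[mid]=-2>-3: swap v[1],v[5]; hi=4 → [-3, -4, 2, 6, -1, -2, 1, 0, 5]
v[mid]=-4<-3: swap v[0],v[1]; lo=1,mid=2 → [-4, -3, 2, 6, -1, -2, 1, 0, 5]
v[mid]=2>-3: swap v[2],v[4]; hi=3 → [-4, -3, -1, 6, 2, -2, 1, 0, 5]
v[mid]=-1>-3: swap v[2],v[3]; hi=2 → [-4, -3, 6, -1, 2, -2, 1, 0, 5]
v[mid]=6>-3: swap v[2],v[2]; hi=1 → [-4, -3, 6, -1, 2, -2, 1, 0, 5]
end: lo=1, hi=1; v = [-4, -3, 6, -1, 2, -2, 1, 0, 5]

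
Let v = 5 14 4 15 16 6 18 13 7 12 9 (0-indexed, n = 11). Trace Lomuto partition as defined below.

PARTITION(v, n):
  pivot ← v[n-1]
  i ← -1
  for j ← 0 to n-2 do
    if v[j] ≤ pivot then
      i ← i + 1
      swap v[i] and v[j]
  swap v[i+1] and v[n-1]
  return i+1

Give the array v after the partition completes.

5 4 6 7 9 14 18 13 15 12 16

pivot = v[10] = 9; i = -1
j=0: v[0]=5 ≤ 9 → i=0, swap v[0],v[0] (no change) → 5 14 4 15 16 6 18 13 7 12 9
j=1: v[1]=14 > 9 → no swap
j=2: v[2]=4 ≤ 9 → i=1, swap v[1],v[2] → 5 4 14 15 16 6 18 13 7 12 9
j=3: v[3]=15 > 9 → no swap
j=4: v[4]=16 > 9 → no swap
j=5: v[5]=6 ≤ 9 → i=2, swap v[2],v[5] → 5 4 6 15 16 14 18 13 7 12 9
j=6: v[6]=18 > 9 → no swap
j=7: v[7]=13 > 9 → no swap
j=8: v[8]=7 ≤ 9 → i=3, swap v[3],v[8] → 5 4 6 7 16 14 18 13 15 12 9
j=9: v[9]=12 > 9 → no swap
final swap v[4],v[10] → 5 4 6 7 9 14 18 13 15 12 16; return 4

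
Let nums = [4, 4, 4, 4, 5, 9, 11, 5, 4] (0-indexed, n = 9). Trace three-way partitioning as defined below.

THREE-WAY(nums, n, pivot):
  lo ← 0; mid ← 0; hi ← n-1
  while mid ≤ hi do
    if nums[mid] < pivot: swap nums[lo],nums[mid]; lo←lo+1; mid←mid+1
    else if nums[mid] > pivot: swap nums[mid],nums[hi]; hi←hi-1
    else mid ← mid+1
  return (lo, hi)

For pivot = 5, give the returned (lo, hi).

lo=0 mid=0 hi=8
4<5: swap(0,0), lo=1 mid=1 ⇒ [4, 4, 4, 4, 5, 9, 11, 5, 4]
4<5: swap(1,1), lo=2 mid=2 ⇒ [4, 4, 4, 4, 5, 9, 11, 5, 4]
4<5: swap(2,2), lo=3 mid=3 ⇒ [4, 4, 4, 4, 5, 9, 11, 5, 4]
4<5: swap(3,3), lo=4 mid=4 ⇒ [4, 4, 4, 4, 5, 9, 11, 5, 4]
5=5: mid=5
9>5: swap(5,8), hi=7 ⇒ [4, 4, 4, 4, 5, 4, 11, 5, 9]
4<5: swap(4,5), lo=5 mid=6 ⇒ [4, 4, 4, 4, 4, 5, 11, 5, 9]
11>5: swap(6,7), hi=6 ⇒ [4, 4, 4, 4, 4, 5, 5, 11, 9]
5=5: mid=7
done. lo=5 hi=6; nums=[4, 4, 4, 4, 4, 5, 5, 11, 9]

(5, 6)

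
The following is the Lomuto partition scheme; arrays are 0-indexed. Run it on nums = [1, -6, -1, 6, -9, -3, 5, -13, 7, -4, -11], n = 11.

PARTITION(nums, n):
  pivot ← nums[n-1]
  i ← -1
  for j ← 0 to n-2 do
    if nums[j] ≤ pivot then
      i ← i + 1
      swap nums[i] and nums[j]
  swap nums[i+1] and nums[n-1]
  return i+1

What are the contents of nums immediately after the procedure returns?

pivot = nums[10] = -11; i = -1
j=0: nums[0]=1 > -11 → no swap
j=1: nums[1]=-6 > -11 → no swap
j=2: nums[2]=-1 > -11 → no swap
j=3: nums[3]=6 > -11 → no swap
j=4: nums[4]=-9 > -11 → no swap
j=5: nums[5]=-3 > -11 → no swap
j=6: nums[6]=5 > -11 → no swap
j=7: nums[7]=-13 ≤ -11 → i=0, swap nums[0],nums[7] → [-13, -6, -1, 6, -9, -3, 5, 1, 7, -4, -11]
j=8: nums[8]=7 > -11 → no swap
j=9: nums[9]=-4 > -11 → no swap
final swap nums[1],nums[10] → [-13, -11, -1, 6, -9, -3, 5, 1, 7, -4, -6]; return 1

[-13, -11, -1, 6, -9, -3, 5, 1, 7, -4, -6]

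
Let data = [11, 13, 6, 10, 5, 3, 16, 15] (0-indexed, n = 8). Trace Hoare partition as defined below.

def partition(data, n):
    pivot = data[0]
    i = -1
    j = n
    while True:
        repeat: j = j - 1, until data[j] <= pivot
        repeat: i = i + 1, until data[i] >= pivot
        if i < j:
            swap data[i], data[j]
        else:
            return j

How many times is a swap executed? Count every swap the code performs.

pivot=11
j stops at 5 (3), i stops at 0 (11); swap ⇒ [3, 13, 6, 10, 5, 11, 16, 15]
j stops at 4 (5), i stops at 1 (13); swap ⇒ [3, 5, 6, 10, 13, 11, 16, 15]
j stops at 3, i stops at 4; i≥j ⇒ return 3. data=[3, 5, 6, 10, 13, 11, 16, 15]

2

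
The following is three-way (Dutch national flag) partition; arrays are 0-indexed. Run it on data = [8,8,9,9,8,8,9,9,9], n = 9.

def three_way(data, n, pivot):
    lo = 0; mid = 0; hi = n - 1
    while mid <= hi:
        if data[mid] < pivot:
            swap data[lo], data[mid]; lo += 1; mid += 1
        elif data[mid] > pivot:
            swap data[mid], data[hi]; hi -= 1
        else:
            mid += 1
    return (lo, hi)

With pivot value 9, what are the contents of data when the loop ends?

[8,8,8,8,9,9,9,9,9]

pivot = 9; lo=0, mid=0, hi=8
data[mid]=8<9: swap data[0],data[0]; lo=1,mid=1 → [8,8,9,9,8,8,9,9,9]
data[mid]=8<9: swap data[1],data[1]; lo=2,mid=2 → [8,8,9,9,8,8,9,9,9]
data[mid]=9=9: mid=3
data[mid]=9=9: mid=4
data[mid]=8<9: swap data[2],data[4]; lo=3,mid=5 → [8,8,8,9,9,8,9,9,9]
data[mid]=8<9: swap data[3],data[5]; lo=4,mid=6 → [8,8,8,8,9,9,9,9,9]
data[mid]=9=9: mid=7
data[mid]=9=9: mid=8
data[mid]=9=9: mid=9
end: lo=4, hi=8; data = [8,8,8,8,9,9,9,9,9]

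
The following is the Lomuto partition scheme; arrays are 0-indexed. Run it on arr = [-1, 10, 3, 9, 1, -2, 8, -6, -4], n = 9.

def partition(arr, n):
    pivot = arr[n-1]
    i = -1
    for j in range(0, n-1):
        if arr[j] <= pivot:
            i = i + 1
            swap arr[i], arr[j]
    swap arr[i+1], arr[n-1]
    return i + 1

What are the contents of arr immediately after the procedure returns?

[-6, -4, 3, 9, 1, -2, 8, -1, 10]

pivot = arr[8] = -4; i = -1
j=0: arr[0]=-1 > -4 → no swap
j=1: arr[1]=10 > -4 → no swap
j=2: arr[2]=3 > -4 → no swap
j=3: arr[3]=9 > -4 → no swap
j=4: arr[4]=1 > -4 → no swap
j=5: arr[5]=-2 > -4 → no swap
j=6: arr[6]=8 > -4 → no swap
j=7: arr[7]=-6 ≤ -4 → i=0, swap arr[0],arr[7] → [-6, 10, 3, 9, 1, -2, 8, -1, -4]
final swap arr[1],arr[8] → [-6, -4, 3, 9, 1, -2, 8, -1, 10]; return 1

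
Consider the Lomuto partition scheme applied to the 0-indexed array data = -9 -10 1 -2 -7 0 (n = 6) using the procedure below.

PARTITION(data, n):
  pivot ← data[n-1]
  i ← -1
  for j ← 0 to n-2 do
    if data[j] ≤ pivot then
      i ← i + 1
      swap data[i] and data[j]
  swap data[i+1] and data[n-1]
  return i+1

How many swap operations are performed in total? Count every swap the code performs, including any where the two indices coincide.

pivot=0, i=-1
j=0: -9≤0, i=0, swap(0,0) ⇒ -9 -10 1 -2 -7 0
j=1: -10≤0, i=1, swap(1,1) ⇒ -9 -10 1 -2 -7 0
j=2: 1>0, skip
j=3: -2≤0, i=2, swap(2,3) ⇒ -9 -10 -2 1 -7 0
j=4: -7≤0, i=3, swap(3,4) ⇒ -9 -10 -2 -7 1 0
swap(4,5) ⇒ -9 -10 -2 -7 0 1; return 4

5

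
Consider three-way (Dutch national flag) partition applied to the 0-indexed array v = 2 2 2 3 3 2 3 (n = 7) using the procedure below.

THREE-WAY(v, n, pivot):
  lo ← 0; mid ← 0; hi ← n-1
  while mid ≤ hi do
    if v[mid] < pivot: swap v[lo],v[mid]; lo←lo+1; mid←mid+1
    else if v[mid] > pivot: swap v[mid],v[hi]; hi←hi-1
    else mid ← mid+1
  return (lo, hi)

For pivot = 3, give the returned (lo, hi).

(4, 6)

lo=0 mid=0 hi=6
2<3: swap(0,0), lo=1 mid=1 ⇒ 2 2 2 3 3 2 3
2<3: swap(1,1), lo=2 mid=2 ⇒ 2 2 2 3 3 2 3
2<3: swap(2,2), lo=3 mid=3 ⇒ 2 2 2 3 3 2 3
3=3: mid=4
3=3: mid=5
2<3: swap(3,5), lo=4 mid=6 ⇒ 2 2 2 2 3 3 3
3=3: mid=7
done. lo=4 hi=6; v=2 2 2 2 3 3 3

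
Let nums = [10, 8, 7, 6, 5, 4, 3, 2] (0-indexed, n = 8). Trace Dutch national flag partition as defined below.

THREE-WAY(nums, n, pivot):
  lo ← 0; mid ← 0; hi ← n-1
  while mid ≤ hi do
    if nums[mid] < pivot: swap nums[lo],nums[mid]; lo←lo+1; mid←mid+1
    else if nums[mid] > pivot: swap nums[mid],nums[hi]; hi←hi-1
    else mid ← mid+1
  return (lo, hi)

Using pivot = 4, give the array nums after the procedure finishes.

[2, 3, 4, 5, 6, 7, 8, 10]

pivot = 4; lo=0, mid=0, hi=7
nums[mid]=10>4: swap nums[0],nums[7]; hi=6 → [2, 8, 7, 6, 5, 4, 3, 10]
nums[mid]=2<4: swap nums[0],nums[0]; lo=1,mid=1 → [2, 8, 7, 6, 5, 4, 3, 10]
nums[mid]=8>4: swap nums[1],nums[6]; hi=5 → [2, 3, 7, 6, 5, 4, 8, 10]
nums[mid]=3<4: swap nums[1],nums[1]; lo=2,mid=2 → [2, 3, 7, 6, 5, 4, 8, 10]
nums[mid]=7>4: swap nums[2],nums[5]; hi=4 → [2, 3, 4, 6, 5, 7, 8, 10]
nums[mid]=4=4: mid=3
nums[mid]=6>4: swap nums[3],nums[4]; hi=3 → [2, 3, 4, 5, 6, 7, 8, 10]
nums[mid]=5>4: swap nums[3],nums[3]; hi=2 → [2, 3, 4, 5, 6, 7, 8, 10]
end: lo=2, hi=2; nums = [2, 3, 4, 5, 6, 7, 8, 10]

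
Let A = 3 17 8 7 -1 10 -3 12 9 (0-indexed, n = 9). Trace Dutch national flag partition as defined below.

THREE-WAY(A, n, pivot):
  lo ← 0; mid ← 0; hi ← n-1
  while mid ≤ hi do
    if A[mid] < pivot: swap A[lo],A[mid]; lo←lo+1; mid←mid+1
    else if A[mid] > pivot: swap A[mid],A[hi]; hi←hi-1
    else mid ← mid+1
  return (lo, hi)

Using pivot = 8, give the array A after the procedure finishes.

3 -3 7 -1 8 10 12 9 17

pivot = 8; lo=0, mid=0, hi=8
A[mid]=3<8: swap A[0],A[0]; lo=1,mid=1 → 3 17 8 7 -1 10 -3 12 9
A[mid]=17>8: swap A[1],A[8]; hi=7 → 3 9 8 7 -1 10 -3 12 17
A[mid]=9>8: swap A[1],A[7]; hi=6 → 3 12 8 7 -1 10 -3 9 17
A[mid]=12>8: swap A[1],A[6]; hi=5 → 3 -3 8 7 -1 10 12 9 17
A[mid]=-3<8: swap A[1],A[1]; lo=2,mid=2 → 3 -3 8 7 -1 10 12 9 17
A[mid]=8=8: mid=3
A[mid]=7<8: swap A[2],A[3]; lo=3,mid=4 → 3 -3 7 8 -1 10 12 9 17
A[mid]=-1<8: swap A[3],A[4]; lo=4,mid=5 → 3 -3 7 -1 8 10 12 9 17
A[mid]=10>8: swap A[5],A[5]; hi=4 → 3 -3 7 -1 8 10 12 9 17
end: lo=4, hi=4; A = 3 -3 7 -1 8 10 12 9 17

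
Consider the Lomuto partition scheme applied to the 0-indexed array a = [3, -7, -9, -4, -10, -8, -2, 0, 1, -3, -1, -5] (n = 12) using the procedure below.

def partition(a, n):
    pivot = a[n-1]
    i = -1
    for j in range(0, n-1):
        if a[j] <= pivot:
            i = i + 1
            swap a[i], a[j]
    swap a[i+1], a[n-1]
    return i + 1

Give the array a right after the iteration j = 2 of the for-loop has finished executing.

[-7, -9, 3, -4, -10, -8, -2, 0, 1, -3, -1, -5]

pivot = a[11] = -5; i = -1
j=0: a[0]=3 > -5 → no swap
j=1: a[1]=-7 ≤ -5 → i=0, swap a[0],a[1] → [-7, 3, -9, -4, -10, -8, -2, 0, 1, -3, -1, -5]
j=2: a[2]=-9 ≤ -5 → i=1, swap a[1],a[2] → [-7, -9, 3, -4, -10, -8, -2, 0, 1, -3, -1, -5]
(after j=2) a = [-7, -9, 3, -4, -10, -8, -2, 0, 1, -3, -1, -5]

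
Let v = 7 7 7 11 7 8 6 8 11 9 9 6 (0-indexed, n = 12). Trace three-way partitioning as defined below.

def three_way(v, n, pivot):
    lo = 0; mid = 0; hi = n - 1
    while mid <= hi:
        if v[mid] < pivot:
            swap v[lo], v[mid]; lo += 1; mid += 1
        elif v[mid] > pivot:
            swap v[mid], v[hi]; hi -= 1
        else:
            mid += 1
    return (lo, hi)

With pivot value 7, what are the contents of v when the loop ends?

pivot = 7; lo=0, mid=0, hi=11
v[mid]=7=7: mid=1
v[mid]=7=7: mid=2
v[mid]=7=7: mid=3
v[mid]=11>7: swap v[3],v[11]; hi=10 → 7 7 7 6 7 8 6 8 11 9 9 11
v[mid]=6<7: swap v[0],v[3]; lo=1,mid=4 → 6 7 7 7 7 8 6 8 11 9 9 11
v[mid]=7=7: mid=5
v[mid]=8>7: swap v[5],v[10]; hi=9 → 6 7 7 7 7 9 6 8 11 9 8 11
v[mid]=9>7: swap v[5],v[9]; hi=8 → 6 7 7 7 7 9 6 8 11 9 8 11
v[mid]=9>7: swap v[5],v[8]; hi=7 → 6 7 7 7 7 11 6 8 9 9 8 11
v[mid]=11>7: swap v[5],v[7]; hi=6 → 6 7 7 7 7 8 6 11 9 9 8 11
v[mid]=8>7: swap v[5],v[6]; hi=5 → 6 7 7 7 7 6 8 11 9 9 8 11
v[mid]=6<7: swap v[1],v[5]; lo=2,mid=6 → 6 6 7 7 7 7 8 11 9 9 8 11
end: lo=2, hi=5; v = 6 6 7 7 7 7 8 11 9 9 8 11

6 6 7 7 7 7 8 11 9 9 8 11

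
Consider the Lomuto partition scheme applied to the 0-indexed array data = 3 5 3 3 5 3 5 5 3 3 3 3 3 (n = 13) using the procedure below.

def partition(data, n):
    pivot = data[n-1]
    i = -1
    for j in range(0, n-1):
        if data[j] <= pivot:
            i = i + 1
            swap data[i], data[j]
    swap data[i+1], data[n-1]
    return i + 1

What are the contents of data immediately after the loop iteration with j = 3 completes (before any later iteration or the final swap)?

3 3 3 5 5 3 5 5 3 3 3 3 3

pivot=3, i=-1
j=0: 3≤3, i=0, swap(0,0) ⇒ 3 5 3 3 5 3 5 5 3 3 3 3 3
j=1: 5>3, skip
j=2: 3≤3, i=1, swap(1,2) ⇒ 3 3 5 3 5 3 5 5 3 3 3 3 3
j=3: 3≤3, i=2, swap(2,3) ⇒ 3 3 3 5 5 3 5 5 3 3 3 3 3
(after j=3) data = 3 3 3 5 5 3 5 5 3 3 3 3 3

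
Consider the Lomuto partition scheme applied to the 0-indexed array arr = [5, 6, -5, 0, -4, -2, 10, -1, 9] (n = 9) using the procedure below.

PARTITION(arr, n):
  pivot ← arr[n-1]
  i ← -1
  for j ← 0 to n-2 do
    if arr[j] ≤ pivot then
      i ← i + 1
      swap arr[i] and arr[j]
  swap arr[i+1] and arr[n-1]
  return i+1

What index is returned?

pivot=9, i=-1
j=0: 5≤9, i=0, swap(0,0) ⇒ [5, 6, -5, 0, -4, -2, 10, -1, 9]
j=1: 6≤9, i=1, swap(1,1) ⇒ [5, 6, -5, 0, -4, -2, 10, -1, 9]
j=2: -5≤9, i=2, swap(2,2) ⇒ [5, 6, -5, 0, -4, -2, 10, -1, 9]
j=3: 0≤9, i=3, swap(3,3) ⇒ [5, 6, -5, 0, -4, -2, 10, -1, 9]
j=4: -4≤9, i=4, swap(4,4) ⇒ [5, 6, -5, 0, -4, -2, 10, -1, 9]
j=5: -2≤9, i=5, swap(5,5) ⇒ [5, 6, -5, 0, -4, -2, 10, -1, 9]
j=6: 10>9, skip
j=7: -1≤9, i=6, swap(6,7) ⇒ [5, 6, -5, 0, -4, -2, -1, 10, 9]
swap(7,8) ⇒ [5, 6, -5, 0, -4, -2, -1, 9, 10]; return 7

7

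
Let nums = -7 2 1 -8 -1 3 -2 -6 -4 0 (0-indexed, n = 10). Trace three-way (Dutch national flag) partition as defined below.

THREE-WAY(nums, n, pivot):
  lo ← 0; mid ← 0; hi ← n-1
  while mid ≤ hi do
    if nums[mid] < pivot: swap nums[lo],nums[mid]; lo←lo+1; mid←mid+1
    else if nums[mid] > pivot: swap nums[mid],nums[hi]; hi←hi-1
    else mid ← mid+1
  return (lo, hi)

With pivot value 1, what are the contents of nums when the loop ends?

-7 0 -8 -1 -4 -2 -6 1 3 2

pivot = 1; lo=0, mid=0, hi=9
nums[mid]=-7<1: swap nums[0],nums[0]; lo=1,mid=1 → -7 2 1 -8 -1 3 -2 -6 -4 0
nums[mid]=2>1: swap nums[1],nums[9]; hi=8 → -7 0 1 -8 -1 3 -2 -6 -4 2
nums[mid]=0<1: swap nums[1],nums[1]; lo=2,mid=2 → -7 0 1 -8 -1 3 -2 -6 -4 2
nums[mid]=1=1: mid=3
nums[mid]=-8<1: swap nums[2],nums[3]; lo=3,mid=4 → -7 0 -8 1 -1 3 -2 -6 -4 2
nums[mid]=-1<1: swap nums[3],nums[4]; lo=4,mid=5 → -7 0 -8 -1 1 3 -2 -6 -4 2
nums[mid]=3>1: swap nums[5],nums[8]; hi=7 → -7 0 -8 -1 1 -4 -2 -6 3 2
nums[mid]=-4<1: swap nums[4],nums[5]; lo=5,mid=6 → -7 0 -8 -1 -4 1 -2 -6 3 2
nums[mid]=-2<1: swap nums[5],nums[6]; lo=6,mid=7 → -7 0 -8 -1 -4 -2 1 -6 3 2
nums[mid]=-6<1: swap nums[6],nums[7]; lo=7,mid=8 → -7 0 -8 -1 -4 -2 -6 1 3 2
end: lo=7, hi=7; nums = -7 0 -8 -1 -4 -2 -6 1 3 2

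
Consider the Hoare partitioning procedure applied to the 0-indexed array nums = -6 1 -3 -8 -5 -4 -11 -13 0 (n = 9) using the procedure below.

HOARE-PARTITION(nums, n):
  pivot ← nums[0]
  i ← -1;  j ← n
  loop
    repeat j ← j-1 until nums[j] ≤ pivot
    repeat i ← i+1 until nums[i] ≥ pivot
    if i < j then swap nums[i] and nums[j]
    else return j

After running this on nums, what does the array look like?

-13 -11 -8 -3 -5 -4 1 -6 0

pivot=-6
j stops at 7 (-13), i stops at 0 (-6); swap ⇒ -13 1 -3 -8 -5 -4 -11 -6 0
j stops at 6 (-11), i stops at 1 (1); swap ⇒ -13 -11 -3 -8 -5 -4 1 -6 0
j stops at 3 (-8), i stops at 2 (-3); swap ⇒ -13 -11 -8 -3 -5 -4 1 -6 0
j stops at 2, i stops at 3; i≥j ⇒ return 2. nums=-13 -11 -8 -3 -5 -4 1 -6 0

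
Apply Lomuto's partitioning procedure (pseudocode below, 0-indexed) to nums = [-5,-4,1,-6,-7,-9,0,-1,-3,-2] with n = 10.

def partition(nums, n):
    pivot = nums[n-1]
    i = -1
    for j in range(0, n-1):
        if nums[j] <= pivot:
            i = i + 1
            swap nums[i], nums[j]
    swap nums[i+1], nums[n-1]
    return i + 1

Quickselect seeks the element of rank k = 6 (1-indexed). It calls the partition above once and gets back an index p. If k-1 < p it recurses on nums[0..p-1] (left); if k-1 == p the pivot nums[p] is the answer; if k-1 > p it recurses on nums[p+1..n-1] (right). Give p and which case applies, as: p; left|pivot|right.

6; left

pivot = nums[9] = -2; i = -1
j=0: nums[0]=-5 ≤ -2 → i=0, swap nums[0],nums[0] (no change) → [-5,-4,1,-6,-7,-9,0,-1,-3,-2]
j=1: nums[1]=-4 ≤ -2 → i=1, swap nums[1],nums[1] (no change) → [-5,-4,1,-6,-7,-9,0,-1,-3,-2]
j=2: nums[2]=1 > -2 → no swap
j=3: nums[3]=-6 ≤ -2 → i=2, swap nums[2],nums[3] → [-5,-4,-6,1,-7,-9,0,-1,-3,-2]
j=4: nums[4]=-7 ≤ -2 → i=3, swap nums[3],nums[4] → [-5,-4,-6,-7,1,-9,0,-1,-3,-2]
j=5: nums[5]=-9 ≤ -2 → i=4, swap nums[4],nums[5] → [-5,-4,-6,-7,-9,1,0,-1,-3,-2]
j=6: nums[6]=0 > -2 → no swap
j=7: nums[7]=-1 > -2 → no swap
j=8: nums[8]=-3 ≤ -2 → i=5, swap nums[5],nums[8] → [-5,-4,-6,-7,-9,-3,0,-1,1,-2]
final swap nums[6],nums[9] → [-5,-4,-6,-7,-9,-3,-2,-1,1,0]; return 6
p = 6; k-1 = 5 < 6 ⇒ left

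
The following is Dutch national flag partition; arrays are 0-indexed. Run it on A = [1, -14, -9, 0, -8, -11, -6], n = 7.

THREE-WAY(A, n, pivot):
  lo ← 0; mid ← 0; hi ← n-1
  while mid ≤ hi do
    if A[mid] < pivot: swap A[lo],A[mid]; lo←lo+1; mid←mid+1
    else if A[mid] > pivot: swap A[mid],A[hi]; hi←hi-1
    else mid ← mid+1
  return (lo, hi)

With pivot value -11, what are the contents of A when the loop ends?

[-14, -11, 0, -8, -9, -6, 1]

lo=0 mid=0 hi=6
1>-11: swap(0,6), hi=5 ⇒ [-6, -14, -9, 0, -8, -11, 1]
-6>-11: swap(0,5), hi=4 ⇒ [-11, -14, -9, 0, -8, -6, 1]
-11=-11: mid=1
-14<-11: swap(0,1), lo=1 mid=2 ⇒ [-14, -11, -9, 0, -8, -6, 1]
-9>-11: swap(2,4), hi=3 ⇒ [-14, -11, -8, 0, -9, -6, 1]
-8>-11: swap(2,3), hi=2 ⇒ [-14, -11, 0, -8, -9, -6, 1]
0>-11: swap(2,2), hi=1 ⇒ [-14, -11, 0, -8, -9, -6, 1]
done. lo=1 hi=1; A=[-14, -11, 0, -8, -9, -6, 1]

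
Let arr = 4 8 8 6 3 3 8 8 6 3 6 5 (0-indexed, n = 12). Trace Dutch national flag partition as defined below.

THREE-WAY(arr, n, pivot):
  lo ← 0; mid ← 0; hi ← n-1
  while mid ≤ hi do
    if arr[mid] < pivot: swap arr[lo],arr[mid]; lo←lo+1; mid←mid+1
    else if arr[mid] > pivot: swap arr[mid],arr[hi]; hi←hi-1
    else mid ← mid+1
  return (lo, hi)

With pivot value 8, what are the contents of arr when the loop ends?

4 6 3 3 6 3 6 5 8 8 8 8

lo=0 mid=0 hi=11
4<8: swap(0,0), lo=1 mid=1 ⇒ 4 8 8 6 3 3 8 8 6 3 6 5
8=8: mid=2
8=8: mid=3
6<8: swap(1,3), lo=2 mid=4 ⇒ 4 6 8 8 3 3 8 8 6 3 6 5
3<8: swap(2,4), lo=3 mid=5 ⇒ 4 6 3 8 8 3 8 8 6 3 6 5
3<8: swap(3,5), lo=4 mid=6 ⇒ 4 6 3 3 8 8 8 8 6 3 6 5
8=8: mid=7
8=8: mid=8
6<8: swap(4,8), lo=5 mid=9 ⇒ 4 6 3 3 6 8 8 8 8 3 6 5
3<8: swap(5,9), lo=6 mid=10 ⇒ 4 6 3 3 6 3 8 8 8 8 6 5
6<8: swap(6,10), lo=7 mid=11 ⇒ 4 6 3 3 6 3 6 8 8 8 8 5
5<8: swap(7,11), lo=8 mid=12 ⇒ 4 6 3 3 6 3 6 5 8 8 8 8
done. lo=8 hi=11; arr=4 6 3 3 6 3 6 5 8 8 8 8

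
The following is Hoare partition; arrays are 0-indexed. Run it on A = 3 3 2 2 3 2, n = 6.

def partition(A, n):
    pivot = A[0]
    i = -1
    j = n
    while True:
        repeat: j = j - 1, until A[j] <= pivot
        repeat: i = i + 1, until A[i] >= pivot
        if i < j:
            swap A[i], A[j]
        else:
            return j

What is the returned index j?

pivot = A[0] = 3; i = -1, j = 6
j→5 (A[5]=2≤3), i→0 (A[0]=3≥3); i<j, swap → 2 3 2 2 3 3
j→4 (A[4]=3≤3), i→1 (A[1]=3≥3); i<j, swap → 2 3 2 2 3 3
j→3, i→4; i≥j, return j=3. A = 2 3 2 2 3 3

3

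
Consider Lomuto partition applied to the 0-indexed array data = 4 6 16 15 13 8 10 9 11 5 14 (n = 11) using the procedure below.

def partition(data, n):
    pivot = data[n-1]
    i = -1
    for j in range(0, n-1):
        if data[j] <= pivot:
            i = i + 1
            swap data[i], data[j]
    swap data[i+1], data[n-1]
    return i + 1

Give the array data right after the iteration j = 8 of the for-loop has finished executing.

pivot=14, i=-1
j=0: 4≤14, i=0, swap(0,0) ⇒ 4 6 16 15 13 8 10 9 11 5 14
j=1: 6≤14, i=1, swap(1,1) ⇒ 4 6 16 15 13 8 10 9 11 5 14
j=2: 16>14, skip
j=3: 15>14, skip
j=4: 13≤14, i=2, swap(2,4) ⇒ 4 6 13 15 16 8 10 9 11 5 14
j=5: 8≤14, i=3, swap(3,5) ⇒ 4 6 13 8 16 15 10 9 11 5 14
j=6: 10≤14, i=4, swap(4,6) ⇒ 4 6 13 8 10 15 16 9 11 5 14
j=7: 9≤14, i=5, swap(5,7) ⇒ 4 6 13 8 10 9 16 15 11 5 14
j=8: 11≤14, i=6, swap(6,8) ⇒ 4 6 13 8 10 9 11 15 16 5 14
(after j=8) data = 4 6 13 8 10 9 11 15 16 5 14

4 6 13 8 10 9 11 15 16 5 14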